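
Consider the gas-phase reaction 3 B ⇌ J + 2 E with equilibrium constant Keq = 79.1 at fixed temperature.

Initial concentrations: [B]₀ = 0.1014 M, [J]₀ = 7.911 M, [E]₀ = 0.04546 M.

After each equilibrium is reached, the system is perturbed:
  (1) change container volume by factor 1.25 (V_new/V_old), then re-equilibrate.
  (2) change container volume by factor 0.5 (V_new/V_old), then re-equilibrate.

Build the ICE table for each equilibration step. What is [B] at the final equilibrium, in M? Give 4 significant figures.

Q₀ = 15.68 vs Keq = 79.1 ⇒ Q<K, forward
Step 1:
                   B          J          E
  init        0.1014      7.911    0.04546
  Δ         -0.02734   0.009115    0.01823
  eq         0.07406       7.92    0.06369
  solve Keq expr → x = 0.009115; check Q = 79.1
Then change container volume by factor 1.25 (V_new/V_old).
Step 2:
                   B          J          E
  init       0.05925      6.336    0.05095
  Δ                0          0          0
  eq         0.05925      6.336    0.05095
  solve Keq expr → x = 0; check Q = 79.1
Then change container volume by factor 0.5 (V_new/V_old).
Step 3:
                   B          J          E
  init        0.1185      12.67     0.1019
  Δ                0          0          0
  eq          0.1185      12.67     0.1019
  solve Keq expr → x = 0; check Q = 79.1

[B]_eq = 0.1185 M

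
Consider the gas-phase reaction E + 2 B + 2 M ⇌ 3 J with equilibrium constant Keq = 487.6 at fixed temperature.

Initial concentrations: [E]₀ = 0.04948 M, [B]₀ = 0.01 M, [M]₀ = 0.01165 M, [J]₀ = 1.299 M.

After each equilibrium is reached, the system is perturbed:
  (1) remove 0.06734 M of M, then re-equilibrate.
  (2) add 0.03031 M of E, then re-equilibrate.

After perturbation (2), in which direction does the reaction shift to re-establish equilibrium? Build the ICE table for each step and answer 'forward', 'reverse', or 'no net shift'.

Q₀ = 3.2640e+09 vs Keq = 487.6 ⇒ Q>K, reverse
Step 1:
                    E           B           M           J
  Initial     0.04948        0.01     0.01165       1.299
  Change       0.1406      0.2813      0.2813     -0.4219
  Equil        0.1901      0.2913      0.2929      0.8771
  solve Keq expr → x = -0.1406; check Q = 487.6
Then remove 0.06734 M of M.
Step 2:
                    E           B           M           J
  Initial      0.1901      0.2913      0.2256      0.8771
  Change      0.01144     0.02287     0.02287    -0.03431
  Equil        0.2015      0.3141      0.2484      0.8428
  solve Keq expr → x = -0.01144; check Q = 487.6
Then add 0.03031 M of E.
Step 3:
                    E           B           M           J
  Initial      0.2319      0.3141      0.2484      0.8428
  Change    -0.003174   -0.006349   -0.006349    0.009523
  Equil        0.2287      0.3078      0.2421      0.8523
  solve Keq expr → x = 0.003174; check Q = 487.6

Direction: forward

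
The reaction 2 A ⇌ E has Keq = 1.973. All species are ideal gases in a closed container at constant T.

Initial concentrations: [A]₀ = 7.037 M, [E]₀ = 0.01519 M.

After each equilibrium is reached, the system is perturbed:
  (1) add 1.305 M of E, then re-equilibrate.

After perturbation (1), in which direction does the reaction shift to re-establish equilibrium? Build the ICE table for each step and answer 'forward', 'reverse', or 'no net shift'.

Q₀ = 3.0675e-04 vs Keq = 1.973 ⇒ Q<K, forward
Step 1:
                    A           E
  Initial       7.037     0.01519
  Change       -5.819        2.91
  Equil         1.218       2.925
  solve Keq expr → x = 2.91; check Q = 1.973
Then add 1.305 M of E.
Step 2:
                    A           E
  Initial       1.218        4.23
  Change       0.2269     -0.1134
  Equil         1.444       4.116
  solve Keq expr → x = -0.1134; check Q = 1.973

Direction: reverse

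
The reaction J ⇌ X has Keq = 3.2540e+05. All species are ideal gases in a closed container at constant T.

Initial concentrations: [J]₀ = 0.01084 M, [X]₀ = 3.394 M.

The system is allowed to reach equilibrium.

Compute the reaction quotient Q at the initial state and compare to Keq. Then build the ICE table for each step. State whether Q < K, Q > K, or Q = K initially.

Q₀ = 313.1 vs Keq = 3.2540e+05 ⇒ Q<K, forward
Step 1:
                    J           X
  I           0.01084       3.394
  C          -0.01083     0.01083
  E        1.0464e-05       3.405
  solve Keq expr → x = 0.01083; check Q = 3.2540e+05

Q₀ = 313.1; Q < K (proceeds forward)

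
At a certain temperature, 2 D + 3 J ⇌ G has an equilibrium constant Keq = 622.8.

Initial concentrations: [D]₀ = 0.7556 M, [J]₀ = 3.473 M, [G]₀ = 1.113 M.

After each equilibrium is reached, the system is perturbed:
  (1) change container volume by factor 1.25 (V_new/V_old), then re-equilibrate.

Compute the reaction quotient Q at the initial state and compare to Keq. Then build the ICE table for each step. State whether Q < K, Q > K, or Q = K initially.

Q₀ = 0.04654; Q < K (proceeds forward)

Q₀ = 0.04654 vs Keq = 622.8 ⇒ Q<K, forward
Step 1:
                   D          J          G
  init        0.7556      3.473      1.113
  Δ          -0.7421     -1.113     0.3711
  eq         0.01347       2.36      1.484
  solve Keq expr → x = 0.3711; check Q = 622.8
Then change container volume by factor 1.25 (V_new/V_old).
Step 2:
                   D          J          G
  init       0.01077      1.888      1.187
  Δ         0.005921   0.008881   -0.00296
  eq         0.01669      1.897      1.184
  solve Keq expr → x = -0.00296; check Q = 622.8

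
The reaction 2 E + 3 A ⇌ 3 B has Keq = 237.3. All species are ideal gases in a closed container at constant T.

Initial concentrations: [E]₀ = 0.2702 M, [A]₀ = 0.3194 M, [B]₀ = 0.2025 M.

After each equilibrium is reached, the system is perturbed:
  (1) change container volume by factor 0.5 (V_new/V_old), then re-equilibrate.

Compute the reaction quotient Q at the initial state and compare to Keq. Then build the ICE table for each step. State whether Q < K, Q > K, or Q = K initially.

Q₀ = 3.491; Q < K (proceeds forward)

Q₀ = 3.491 vs Keq = 237.3 ⇒ Q<K, forward
Step 1:
                  E         A         B
  I          0.2702    0.3194    0.2025
  C        -0.09463    -0.142     0.142
  E          0.1756    0.1774    0.3445
  solve Keq expr → x = 0.04732; check Q = 237.3
Then change container volume by factor 0.5 (V_new/V_old).
Step 2:
                  E         A         B
  I          0.3511    0.3549    0.6889
  C        -0.05198  -0.07797   0.07797
  E          0.2992    0.2769    0.7669
  solve Keq expr → x = 0.02599; check Q = 237.3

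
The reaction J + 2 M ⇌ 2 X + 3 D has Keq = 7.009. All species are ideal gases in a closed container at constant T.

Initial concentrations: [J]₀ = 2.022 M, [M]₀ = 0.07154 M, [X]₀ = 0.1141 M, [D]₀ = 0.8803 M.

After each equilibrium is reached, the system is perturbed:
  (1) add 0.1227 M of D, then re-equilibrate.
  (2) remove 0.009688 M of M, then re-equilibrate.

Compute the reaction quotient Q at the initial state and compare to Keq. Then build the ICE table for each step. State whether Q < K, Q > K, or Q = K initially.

Q₀ = 0.8582 vs Keq = 7.009 ⇒ Q<K, forward
Step 1:
                  J         M         X         D
  init        2.022   0.07154    0.1141    0.8803
  Δ        -0.01776  -0.03553   0.03553   0.05329
  eq          2.004   0.03601    0.1496    0.9336
  solve Keq expr → x = 0.01776; check Q = 7.009
Then add 0.1227 M of D.
Step 2:
                  J         M         X         D
  init        2.004   0.03601    0.1496     1.056
  Δ        0.002648  0.005296 -0.005296 -0.007944
  eq          2.007   0.04131    0.1443     1.048
  solve Keq expr → x = -0.002648; check Q = 7.009
Then remove 0.009688 M of M.
Step 3:
                  J         M         X         D
  init        2.007   0.03162    0.1443     1.048
  Δ        0.003523  0.007045 -0.007045  -0.01057
  eq           2.01   0.03866    0.1373     1.038
  solve Keq expr → x = -0.003523; check Q = 7.009

Q₀ = 0.8582; Q < K (proceeds forward)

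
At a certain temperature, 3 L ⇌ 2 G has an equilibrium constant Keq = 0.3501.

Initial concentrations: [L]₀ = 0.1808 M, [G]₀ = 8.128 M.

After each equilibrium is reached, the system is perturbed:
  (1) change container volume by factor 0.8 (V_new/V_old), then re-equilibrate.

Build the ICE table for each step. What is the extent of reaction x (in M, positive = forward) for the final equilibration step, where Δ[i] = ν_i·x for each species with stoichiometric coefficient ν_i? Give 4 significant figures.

Q₀ = 1.1178e+04 vs Keq = 0.3501 ⇒ Q>K, reverse
Step 1:
                   L          G
  I           0.1808      8.128
  C            4.161     -2.774
  E            4.342      5.354
  solve Keq expr → x = -1.387; check Q = 0.3501
Then change container volume by factor 0.8 (V_new/V_old).
Step 2:
                   L          G
  I            5.428      6.692
  C          -0.2919     0.1946
  E            5.136      6.887
  solve Keq expr → x = 0.09729; check Q = 0.3501

x = 0.09729 M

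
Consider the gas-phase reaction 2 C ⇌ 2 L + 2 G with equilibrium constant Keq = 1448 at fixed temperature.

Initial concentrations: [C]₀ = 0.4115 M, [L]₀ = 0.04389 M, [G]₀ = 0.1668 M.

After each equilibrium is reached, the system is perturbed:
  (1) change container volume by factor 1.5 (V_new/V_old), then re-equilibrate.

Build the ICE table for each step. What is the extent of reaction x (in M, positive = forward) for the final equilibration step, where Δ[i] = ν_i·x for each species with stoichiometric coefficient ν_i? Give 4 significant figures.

x = 7.3559e-04 M

Q₀ = 3.1651e-04 vs Keq = 1448 ⇒ Q<K, forward
Step 1:
                  C         L         G
  init       0.4115   0.04389    0.1668
  Δ         -0.4048    0.4048    0.4048
  eq       0.006739    0.4487    0.5716
  solve Keq expr → x = 0.2024; check Q = 1448
Then change container volume by factor 1.5 (V_new/V_old).
Step 2:
                  C         L         G
  init     0.004493    0.2991     0.381
  Δ       -0.001471  0.001471  0.001471
  eq       0.003021    0.3006    0.3825
  solve Keq expr → x = 7.3559e-04; check Q = 1448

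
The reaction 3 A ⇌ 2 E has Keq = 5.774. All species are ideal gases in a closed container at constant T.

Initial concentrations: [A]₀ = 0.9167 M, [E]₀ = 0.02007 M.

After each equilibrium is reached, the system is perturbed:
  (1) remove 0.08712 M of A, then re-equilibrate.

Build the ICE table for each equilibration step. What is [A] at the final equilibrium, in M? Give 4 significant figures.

[A]_eq = 0.2917 M

Q₀ = 5.2289e-04 vs Keq = 5.774 ⇒ Q<K, forward
Step 1:
                    A           E
  init         0.9167     0.02007
  Δ            -0.603       0.402
  eq           0.3137      0.4221
  solve Keq expr → x = 0.201; check Q = 5.774
Then remove 0.08712 M of A.
Step 2:
                    A           E
  init         0.2265      0.4221
  Δ            0.0652    -0.04347
  eq           0.2917      0.3786
  solve Keq expr → x = -0.02173; check Q = 5.774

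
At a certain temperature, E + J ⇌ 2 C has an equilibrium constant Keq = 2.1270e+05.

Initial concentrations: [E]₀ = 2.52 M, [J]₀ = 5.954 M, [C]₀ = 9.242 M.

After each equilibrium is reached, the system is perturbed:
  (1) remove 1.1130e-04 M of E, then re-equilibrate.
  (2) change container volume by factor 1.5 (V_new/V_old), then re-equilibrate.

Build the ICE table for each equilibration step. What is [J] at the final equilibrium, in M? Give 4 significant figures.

Q₀ = 5.693 vs Keq = 2.1270e+05 ⇒ Q<K, forward
Step 1:
                  E         J         C
  Initial      2.52     5.954     9.242
  Change      -2.52     -2.52     5.039
  Equil   2.7922e-04     3.434     14.28
  solve Keq expr → x = 2.52; check Q = 2.1270e+05
Then remove 1.1130e-04 M of E.
Step 2:
                  E         J         C
  Initial 1.6792e-04     3.434     14.28
  Change  1.1128e-04 1.1128e-04 -2.2256e-04
  Equil   2.7920e-04     3.434     14.28
  solve Keq expr → x = -1.1128e-04; check Q = 2.1270e+05
Then change container volume by factor 1.5 (V_new/V_old).
Step 3:
                  E         J         C
  Initial 1.8613e-04      2.29     9.521
  Change          0         0         0
  Equil   1.8613e-04      2.29     9.521
  solve Keq expr → x = 0; check Q = 2.1270e+05

[J]_eq = 2.29 M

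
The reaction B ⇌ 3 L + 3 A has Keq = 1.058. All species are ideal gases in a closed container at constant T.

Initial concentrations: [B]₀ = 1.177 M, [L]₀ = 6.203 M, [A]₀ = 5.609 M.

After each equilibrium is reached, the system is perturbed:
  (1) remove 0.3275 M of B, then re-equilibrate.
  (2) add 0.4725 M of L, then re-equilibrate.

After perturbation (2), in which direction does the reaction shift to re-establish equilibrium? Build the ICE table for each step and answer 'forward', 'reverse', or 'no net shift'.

Direction: reverse

Q₀ = 3.5784e+04 vs Keq = 1.058 ⇒ Q>K, reverse
Step 1:
                   B          L          A
  I            1.177      6.203      5.609
  C            1.559     -4.676     -4.676
  E            2.736      1.527     0.9332
  solve Keq expr → x = -1.559; check Q = 1.058
Then remove 0.3275 M of B.
Step 2:
                   B          L          A
  I            2.408      1.527     0.9332
  C         0.007909   -0.02373   -0.02373
  E            2.416      1.503     0.9094
  solve Keq expr → x = -0.007909; check Q = 1.058
Then add 0.4725 M of L.
Step 3:
                   B          L          A
  I            2.416      1.976     0.9094
  C          0.05127    -0.1538    -0.1538
  E            2.467      1.822     0.7556
  solve Keq expr → x = -0.05127; check Q = 1.058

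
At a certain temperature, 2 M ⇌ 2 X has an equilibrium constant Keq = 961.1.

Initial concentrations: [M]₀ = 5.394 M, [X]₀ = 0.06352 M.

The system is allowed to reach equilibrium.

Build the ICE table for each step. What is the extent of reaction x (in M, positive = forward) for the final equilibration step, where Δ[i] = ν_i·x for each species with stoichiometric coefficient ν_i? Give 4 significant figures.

Q₀ = 1.3868e-04 vs Keq = 961.1 ⇒ Q<K, forward
Step 1:
                  M         X
  Initial     5.394   0.06352
  Change     -5.223     5.223
  Equil      0.1705     5.287
  solve Keq expr → x = 2.612; check Q = 961.1

x = 2.612 M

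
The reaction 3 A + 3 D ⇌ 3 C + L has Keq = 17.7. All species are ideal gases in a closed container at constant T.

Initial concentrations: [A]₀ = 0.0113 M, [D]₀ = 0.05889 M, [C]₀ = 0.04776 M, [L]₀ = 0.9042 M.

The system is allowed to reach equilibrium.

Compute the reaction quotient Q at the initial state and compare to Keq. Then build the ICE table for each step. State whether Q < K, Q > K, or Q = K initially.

Q₀ = 3.3427e+05 vs Keq = 17.7 ⇒ Q>K, reverse
Step 1:
                   A          D          C          L
  init        0.0113    0.05889    0.04776     0.9042
  Δ          0.03572    0.03572   -0.03572   -0.01191
  eq         0.04702    0.09461    0.01204     0.8923
  solve Keq expr → x = -0.01191; check Q = 17.7

Q₀ = 3.3427e+05; Q > K (proceeds reverse)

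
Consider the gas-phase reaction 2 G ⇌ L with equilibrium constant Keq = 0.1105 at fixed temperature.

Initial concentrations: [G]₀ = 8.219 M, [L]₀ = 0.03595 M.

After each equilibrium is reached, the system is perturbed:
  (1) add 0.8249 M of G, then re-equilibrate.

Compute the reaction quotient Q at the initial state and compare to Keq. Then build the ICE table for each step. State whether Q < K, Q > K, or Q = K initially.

Q₀ = 5.3218e-04; Q < K (proceeds forward)

Q₀ = 5.3218e-04 vs Keq = 0.1105 ⇒ Q<K, forward
Step 1:
                  G         L
  I           8.219   0.03595
  C          -3.952     1.976
  E           4.267     2.012
  solve Keq expr → x = 1.976; check Q = 0.1105
Then add 0.8249 M of G.
Step 2:
                  G         L
  I           5.092     2.012
  C         -0.5451    0.2725
  E           4.547     2.284
  solve Keq expr → x = 0.2725; check Q = 0.1105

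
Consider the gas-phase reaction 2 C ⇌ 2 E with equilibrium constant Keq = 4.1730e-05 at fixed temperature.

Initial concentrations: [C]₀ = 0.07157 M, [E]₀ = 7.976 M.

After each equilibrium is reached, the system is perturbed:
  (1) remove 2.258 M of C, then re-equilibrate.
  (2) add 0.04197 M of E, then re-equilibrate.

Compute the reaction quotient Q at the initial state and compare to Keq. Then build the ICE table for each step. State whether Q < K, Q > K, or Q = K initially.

Q₀ = 1.2420e+04; Q > K (proceeds reverse)

Q₀ = 1.2420e+04 vs Keq = 4.1730e-05 ⇒ Q>K, reverse
Step 1:
                   C          E
  init       0.07157      7.976
  Δ            7.924     -7.924
  eq           7.996    0.05165
  solve Keq expr → x = -3.962; check Q = 4.1730e-05
Then remove 2.258 M of C.
Step 2:
                   C          E
  init         5.738    0.05165
  Δ          0.01449   -0.01449
  eq           5.752    0.03716
  solve Keq expr → x = -0.007246; check Q = 4.1730e-05
Then add 0.04197 M of E.
Step 3:
                   C          E
  init         5.752    0.07913
  Δ           0.0417    -0.0417
  eq           5.794    0.03743
  solve Keq expr → x = -0.02085; check Q = 4.1730e-05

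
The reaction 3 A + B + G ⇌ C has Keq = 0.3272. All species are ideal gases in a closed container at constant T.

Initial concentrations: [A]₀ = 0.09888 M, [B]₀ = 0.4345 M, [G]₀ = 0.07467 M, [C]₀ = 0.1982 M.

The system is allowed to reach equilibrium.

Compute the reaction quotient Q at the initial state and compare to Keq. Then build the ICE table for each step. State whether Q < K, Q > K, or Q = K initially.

Q₀ = 6319; Q > K (proceeds reverse)

Q₀ = 6319 vs Keq = 0.3272 ⇒ Q>K, reverse
Step 1:
                    A           B           G           C
  Initial     0.09888      0.4345     0.07467      0.1982
  Change       0.5514      0.1838      0.1838     -0.1838
  Equil        0.6503      0.6183      0.2585     0.01438
  solve Keq expr → x = -0.1838; check Q = 0.3272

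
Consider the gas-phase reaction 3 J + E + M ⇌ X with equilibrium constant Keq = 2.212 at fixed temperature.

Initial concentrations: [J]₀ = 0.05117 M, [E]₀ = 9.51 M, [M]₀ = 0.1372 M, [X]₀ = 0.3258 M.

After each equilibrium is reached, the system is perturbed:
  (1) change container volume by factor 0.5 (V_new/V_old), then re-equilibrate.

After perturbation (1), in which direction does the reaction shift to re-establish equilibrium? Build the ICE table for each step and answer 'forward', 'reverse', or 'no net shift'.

Direction: forward

Q₀ = 1864 vs Keq = 2.212 ⇒ Q>K, reverse
Step 1:
                  J         E         M         X
  init      0.05117      9.51    0.1372    0.3258
  Δ          0.3029     0.101     0.101    -0.101
  eq         0.3541     9.611    0.2382    0.2248
  solve Keq expr → x = -0.101; check Q = 2.212
Then change container volume by factor 0.5 (V_new/V_old).
Step 2:
                  J         E         M         X
  init       0.7082     19.22    0.4764    0.4496
  Δ         -0.3707   -0.1236   -0.1236    0.1236
  eq         0.3375      19.1    0.3528    0.5732
  solve Keq expr → x = 0.1236; check Q = 2.212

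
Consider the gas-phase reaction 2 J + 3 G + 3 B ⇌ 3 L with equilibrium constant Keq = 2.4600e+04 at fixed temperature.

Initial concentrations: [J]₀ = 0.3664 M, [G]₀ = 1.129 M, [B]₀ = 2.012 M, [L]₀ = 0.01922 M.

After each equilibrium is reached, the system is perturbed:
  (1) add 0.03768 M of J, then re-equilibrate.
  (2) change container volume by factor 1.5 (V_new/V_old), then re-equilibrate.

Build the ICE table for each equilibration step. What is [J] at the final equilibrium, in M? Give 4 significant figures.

[J]_eq = 0.008182 M

Q₀ = 4.5121e-06 vs Keq = 2.4600e+04 ⇒ Q<K, forward
Step 1:
                   J          G          B          L
  I           0.3664      1.129      2.012    0.01922
  C           -0.363    -0.5445    -0.5445     0.5445
  E         0.003397     0.5845      1.467     0.5637
  solve Keq expr → x = 0.1815; check Q = 2.4600e+04
Then add 0.03768 M of J.
Step 2:
                   J          G          B          L
  I          0.04108     0.5845      1.467     0.5637
  C          -0.0363   -0.05444   -0.05444    0.05444
  E         0.004781     0.5301      1.413     0.6182
  solve Keq expr → x = 0.01815; check Q = 2.4600e+04
Then change container volume by factor 1.5 (V_new/V_old).
Step 3:
                   J          G          B          L
  I         0.003187     0.3534      0.942     0.4121
  C         0.004995   0.007492   0.007492  -0.007492
  E         0.008182     0.3609     0.9495     0.4046
  solve Keq expr → x = -0.002497; check Q = 2.4600e+04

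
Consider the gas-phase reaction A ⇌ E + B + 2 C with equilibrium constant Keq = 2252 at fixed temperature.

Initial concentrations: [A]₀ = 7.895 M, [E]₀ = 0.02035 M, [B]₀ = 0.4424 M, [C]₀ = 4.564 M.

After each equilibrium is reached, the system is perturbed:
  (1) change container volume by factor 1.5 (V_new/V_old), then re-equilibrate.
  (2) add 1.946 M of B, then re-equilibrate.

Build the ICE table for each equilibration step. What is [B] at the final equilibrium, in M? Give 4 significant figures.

[B]_eq = 6.195 M

Q₀ = 0.02375 vs Keq = 2252 ⇒ Q<K, forward
Step 1:
                  A         E         B         C
  I           7.895   0.02035    0.4424     4.564
  C          -5.117     5.117     5.117     10.23
  E           2.778     5.138      5.56      14.8
  solve Keq expr → x = 5.117; check Q = 2252
Then change container volume by factor 1.5 (V_new/V_old).
Step 2:
                  A         E         B         C
  I           1.852     3.425     3.706     9.866
  C         -0.7684    0.7684    0.7684     1.537
  E           1.083     4.193     4.475      11.4
  solve Keq expr → x = 0.7684; check Q = 2252
Then add 1.946 M of B.
Step 3:
                  A         E         B         C
  I           1.083     4.193     6.421      11.4
  C          0.2257   -0.2257   -0.2257   -0.4513
  E           1.309     3.968     6.195     10.95
  solve Keq expr → x = -0.2257; check Q = 2252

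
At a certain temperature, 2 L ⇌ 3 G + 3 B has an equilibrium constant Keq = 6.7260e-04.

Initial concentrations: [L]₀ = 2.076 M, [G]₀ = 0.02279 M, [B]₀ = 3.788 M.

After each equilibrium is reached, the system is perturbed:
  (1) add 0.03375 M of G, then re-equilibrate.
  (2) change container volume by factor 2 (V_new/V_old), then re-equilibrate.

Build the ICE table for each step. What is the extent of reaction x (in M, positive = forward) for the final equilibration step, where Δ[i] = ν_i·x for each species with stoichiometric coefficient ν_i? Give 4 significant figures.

x = 0.009204 M

Q₀ = 1.4928e-04 vs Keq = 6.7260e-04 ⇒ Q<K, forward
Step 1:
                   L          G          B
  init         2.076    0.02279      3.788
  Δ        -0.009726    0.01459    0.01459
  eq           2.066    0.03738      3.803
  solve Keq expr → x = 0.004863; check Q = 6.7260e-04
Then add 0.03375 M of G.
Step 2:
                   L          G          B
  init         2.066    0.07113      3.803
  Δ           0.0221   -0.03315   -0.03315
  eq           2.088    0.03798      3.769
  solve Keq expr → x = -0.01105; check Q = 6.7260e-04
Then change container volume by factor 2 (V_new/V_old).
Step 3:
                   L          G          B
  init         1.044    0.01899      1.885
  Δ         -0.01841    0.02761    0.02761
  eq           1.026     0.0466      1.912
  solve Keq expr → x = 0.009204; check Q = 6.7260e-04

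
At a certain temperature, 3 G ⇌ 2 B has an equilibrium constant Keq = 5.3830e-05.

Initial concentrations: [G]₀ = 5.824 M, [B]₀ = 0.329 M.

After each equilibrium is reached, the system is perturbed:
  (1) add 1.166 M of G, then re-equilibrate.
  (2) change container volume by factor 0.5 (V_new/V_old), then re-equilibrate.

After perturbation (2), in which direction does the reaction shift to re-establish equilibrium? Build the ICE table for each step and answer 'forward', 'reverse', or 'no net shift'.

Direction: forward

Q₀ = 5.4793e-04 vs Keq = 5.3830e-05 ⇒ Q>K, reverse
Step 1:
                    G           B
  I             5.824       0.329
  C            0.3257     -0.2171
  E              6.15      0.1119
  solve Keq expr → x = -0.1086; check Q = 5.3830e-05
Then add 1.166 M of G.
Step 2:
                    G           B
  I             7.316      0.1119
  C           -0.0478     0.03187
  E             7.268      0.1438
  solve Keq expr → x = 0.01593; check Q = 5.3830e-05
Then change container volume by factor 0.5 (V_new/V_old).
Step 3:
                    G           B
  I             14.54      0.2875
  C           -0.1681      0.1121
  E             14.37      0.3996
  solve Keq expr → x = 0.05603; check Q = 5.3830e-05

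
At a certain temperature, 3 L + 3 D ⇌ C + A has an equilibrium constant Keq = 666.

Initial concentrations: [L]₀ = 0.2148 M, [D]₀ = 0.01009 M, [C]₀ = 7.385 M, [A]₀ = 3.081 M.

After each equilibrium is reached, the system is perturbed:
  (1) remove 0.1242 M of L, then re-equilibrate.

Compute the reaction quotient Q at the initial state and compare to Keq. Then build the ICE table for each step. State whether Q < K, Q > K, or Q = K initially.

Q₀ = 2.2349e+09 vs Keq = 666 ⇒ Q>K, reverse
Step 1:
                  L         D         C         A
  Initial    0.2148   0.01009     7.385     3.081
  Change     0.4596    0.4596   -0.1532   -0.1532
  Equil      0.6744    0.4697     7.232     2.928
  solve Keq expr → x = -0.1532; check Q = 666
Then remove 0.1242 M of L.
Step 2:
                  L         D         C         A
  Initial    0.5502    0.4697     7.232     2.928
  Change     0.0535    0.0535  -0.01783  -0.01783
  Equil      0.6037    0.5232     7.214      2.91
  solve Keq expr → x = -0.01783; check Q = 666

Q₀ = 2.2349e+09; Q > K (proceeds reverse)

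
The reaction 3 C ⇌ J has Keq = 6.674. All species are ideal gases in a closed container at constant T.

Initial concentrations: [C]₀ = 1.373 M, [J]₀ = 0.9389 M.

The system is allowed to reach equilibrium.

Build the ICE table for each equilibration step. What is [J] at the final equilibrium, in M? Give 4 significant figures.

[J]_eq = 1.208 M

Q₀ = 0.3628 vs Keq = 6.674 ⇒ Q<K, forward
Step 1:
                    C           J
  Initial       1.373      0.9389
  Change      -0.8073      0.2691
  Equil        0.5657       1.208
  solve Keq expr → x = 0.2691; check Q = 6.674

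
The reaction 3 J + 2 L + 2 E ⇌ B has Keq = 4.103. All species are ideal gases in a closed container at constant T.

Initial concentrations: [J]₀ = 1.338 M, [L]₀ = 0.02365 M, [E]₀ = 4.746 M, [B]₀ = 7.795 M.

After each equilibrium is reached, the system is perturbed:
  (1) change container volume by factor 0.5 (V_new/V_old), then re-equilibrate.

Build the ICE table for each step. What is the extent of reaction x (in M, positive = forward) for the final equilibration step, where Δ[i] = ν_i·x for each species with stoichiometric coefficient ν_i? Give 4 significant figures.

Q₀ = 258.3 vs Keq = 4.103 ⇒ Q>K, reverse
Step 1:
                  J         L         E         B
  I           1.338   0.02365     4.746     7.795
  C          0.1886    0.1257    0.1257  -0.06287
  E           1.527    0.1494     4.872     7.732
  solve Keq expr → x = -0.06287; check Q = 4.103
Then change container volume by factor 0.5 (V_new/V_old).
Step 2:
                  J         L         E         B
  I           3.053    0.2988     9.743     15.46
  C         -0.3778   -0.2519   -0.2519    0.1259
  E           2.675   0.04693     9.492     15.59
  solve Keq expr → x = 0.1259; check Q = 4.103

x = 0.1259 M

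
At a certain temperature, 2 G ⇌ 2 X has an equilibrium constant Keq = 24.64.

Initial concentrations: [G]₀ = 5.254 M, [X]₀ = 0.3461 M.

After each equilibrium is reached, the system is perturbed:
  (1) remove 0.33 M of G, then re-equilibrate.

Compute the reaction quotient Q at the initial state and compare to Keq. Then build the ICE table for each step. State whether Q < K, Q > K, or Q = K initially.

Q₀ = 0.004339 vs Keq = 24.64 ⇒ Q<K, forward
Step 1:
                    G           X
  I             5.254      0.3461
  C            -4.315       4.315
  E             0.939       4.661
  solve Keq expr → x = 2.157; check Q = 24.64
Then remove 0.33 M of G.
Step 2:
                    G           X
  I             0.609       4.661
  C            0.2747     -0.2747
  E            0.8837       4.386
  solve Keq expr → x = -0.1373; check Q = 24.64

Q₀ = 0.004339; Q < K (proceeds forward)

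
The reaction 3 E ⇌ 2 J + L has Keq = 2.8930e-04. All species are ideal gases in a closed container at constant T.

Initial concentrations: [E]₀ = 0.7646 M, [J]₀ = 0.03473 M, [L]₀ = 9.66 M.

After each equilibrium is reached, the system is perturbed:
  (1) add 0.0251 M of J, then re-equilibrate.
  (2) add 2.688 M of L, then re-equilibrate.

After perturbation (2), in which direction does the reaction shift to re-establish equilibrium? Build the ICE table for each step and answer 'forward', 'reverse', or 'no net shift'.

Direction: reverse

Q₀ = 0.02607 vs Keq = 2.8930e-04 ⇒ Q>K, reverse
Step 1:
                    E           J           L
  Initial      0.7646     0.03473        9.66
  Change       0.0461    -0.03073    -0.01537
  Equil        0.8107    0.003998       9.645
  solve Keq expr → x = -0.01537; check Q = 2.8930e-04
Then add 0.0251 M of J.
Step 2:
                    E           J           L
  Initial      0.8107      0.0291       9.645
  Change      0.03723    -0.02482    -0.01241
  Equil        0.8479    0.004279       9.632
  solve Keq expr → x = -0.01241; check Q = 2.8930e-04
Then add 2.688 M of L.
Step 3:
                    E           J           L
  Initial      0.8479    0.004279       12.32
  Change   7.3578e-04 -4.9052e-04 -2.4526e-04
  Equil        0.8487    0.003789       12.32
  solve Keq expr → x = -2.4526e-04; check Q = 2.8930e-04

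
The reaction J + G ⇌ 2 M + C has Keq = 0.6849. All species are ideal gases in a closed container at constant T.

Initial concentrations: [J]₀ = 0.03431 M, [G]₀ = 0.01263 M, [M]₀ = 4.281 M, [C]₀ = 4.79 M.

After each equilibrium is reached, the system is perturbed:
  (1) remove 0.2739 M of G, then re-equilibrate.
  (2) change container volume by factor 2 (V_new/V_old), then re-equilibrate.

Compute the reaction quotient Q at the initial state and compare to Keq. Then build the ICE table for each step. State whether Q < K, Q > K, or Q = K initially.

Q₀ = 2.0258e+05; Q > K (proceeds reverse)

Q₀ = 2.0258e+05 vs Keq = 0.6849 ⇒ Q>K, reverse
Step 1:
                    J           G           M           C
  Initial     0.03431     0.01263       4.281        4.79
  Change        1.727       1.727      -3.453      -1.727
  Equil         1.761       1.739      0.8276       3.063
  solve Keq expr → x = -1.727; check Q = 0.6849
Then remove 0.2739 M of G.
Step 2:
                    J           G           M           C
  Initial       1.761       1.465      0.8276       3.063
  Change      0.02612     0.02612    -0.05224    -0.02612
  Equil         1.787       1.492      0.7753       3.037
  solve Keq expr → x = -0.02612; check Q = 0.6849
Then change container volume by factor 2 (V_new/V_old).
Step 3:
                    J           G           M           C
  Initial      0.8936      0.7458      0.3877       1.519
  Change     -0.05658    -0.05658      0.1132     0.05658
  Equil         0.837      0.6892      0.5008       1.575
  solve Keq expr → x = 0.05658; check Q = 0.6849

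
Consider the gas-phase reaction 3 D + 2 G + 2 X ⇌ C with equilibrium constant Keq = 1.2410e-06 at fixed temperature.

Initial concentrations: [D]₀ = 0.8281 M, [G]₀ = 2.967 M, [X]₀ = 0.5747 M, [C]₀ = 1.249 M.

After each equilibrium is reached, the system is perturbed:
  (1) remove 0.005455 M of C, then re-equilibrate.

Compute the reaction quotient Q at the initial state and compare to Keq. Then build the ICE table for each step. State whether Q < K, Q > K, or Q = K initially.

Q₀ = 0.7565; Q > K (proceeds reverse)

Q₀ = 0.7565 vs Keq = 1.2410e-06 ⇒ Q>K, reverse
Step 1:
                  D         G         X         C
  Initial    0.8281     2.967    0.5747     1.249
  Change      3.658     2.439     2.439    -1.219
  Equil       4.486     5.406     3.013   0.02972
  solve Keq expr → x = -1.219; check Q = 1.2410e-06
Then remove 0.005455 M of C.
Step 2:
                  D         G         X         C
  Initial     4.486     5.406     3.013   0.02427
  Change   -0.01461 -0.009741 -0.009741   0.00487
  Equil       4.471     5.396     3.004   0.02914
  solve Keq expr → x = 0.00487; check Q = 1.2410e-06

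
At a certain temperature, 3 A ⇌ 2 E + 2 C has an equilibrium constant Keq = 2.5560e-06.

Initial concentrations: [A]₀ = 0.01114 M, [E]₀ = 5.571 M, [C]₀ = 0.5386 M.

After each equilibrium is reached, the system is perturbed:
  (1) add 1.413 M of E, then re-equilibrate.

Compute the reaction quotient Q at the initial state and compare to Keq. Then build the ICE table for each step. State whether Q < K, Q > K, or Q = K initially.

Q₀ = 6.5124e+06 vs Keq = 2.5560e-06 ⇒ Q>K, reverse
Step 1:
                    A           E           C
  init        0.01114       5.571      0.5386
  Δ            0.8075     -0.5384     -0.5384
  eq           0.8187       5.033  2.3532e-04
  solve Keq expr → x = -0.2692; check Q = 2.5560e-06
Then add 1.413 M of E.
Step 2:
                    A           E           C
  init         0.8187       6.446  2.3532e-04
  Δ        7.7339e-05 -5.1559e-05 -5.1559e-05
  eq           0.8188       6.446  1.8376e-04
  solve Keq expr → x = -2.5780e-05; check Q = 2.5560e-06

Q₀ = 6.5124e+06; Q > K (proceeds reverse)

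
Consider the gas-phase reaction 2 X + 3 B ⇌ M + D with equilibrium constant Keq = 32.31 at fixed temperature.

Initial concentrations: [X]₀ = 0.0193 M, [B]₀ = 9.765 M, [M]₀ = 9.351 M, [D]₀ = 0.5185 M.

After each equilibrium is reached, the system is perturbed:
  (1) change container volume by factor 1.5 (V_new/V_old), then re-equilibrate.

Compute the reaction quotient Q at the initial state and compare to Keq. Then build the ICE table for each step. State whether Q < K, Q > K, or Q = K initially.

Q₀ = 13.98; Q < K (proceeds forward)

Q₀ = 13.98 vs Keq = 32.31 ⇒ Q<K, forward
Step 1:
                  X         B         M         D
  I          0.0193     9.765     9.351    0.5185
  C       -0.006544 -0.009816  0.003272  0.003272
  E         0.01276     9.755     9.354    0.5218
  solve Keq expr → x = 0.003272; check Q = 32.31
Then change container volume by factor 1.5 (V_new/V_old).
Step 2:
                  X         B         M         D
  I        0.008504     6.503     6.236    0.3478
  C        0.006998    0.0105 -0.003499 -0.003499
  E          0.0155     6.514     6.233    0.3443
  solve Keq expr → x = -0.003499; check Q = 32.31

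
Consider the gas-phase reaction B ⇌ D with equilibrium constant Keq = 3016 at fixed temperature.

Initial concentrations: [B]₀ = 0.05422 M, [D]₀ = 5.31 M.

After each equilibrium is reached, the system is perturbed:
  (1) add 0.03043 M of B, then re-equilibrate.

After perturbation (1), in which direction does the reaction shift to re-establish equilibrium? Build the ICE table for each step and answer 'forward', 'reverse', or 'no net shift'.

Q₀ = 97.93 vs Keq = 3016 ⇒ Q<K, forward
Step 1:
                  B         D
  I         0.05422      5.31
  C        -0.05244   0.05244
  E        0.001778     5.362
  solve Keq expr → x = 0.05244; check Q = 3016
Then add 0.03043 M of B.
Step 2:
                  B         D
  I         0.03221     5.362
  C        -0.03042   0.03042
  E        0.001788     5.393
  solve Keq expr → x = 0.03042; check Q = 3016

Direction: forward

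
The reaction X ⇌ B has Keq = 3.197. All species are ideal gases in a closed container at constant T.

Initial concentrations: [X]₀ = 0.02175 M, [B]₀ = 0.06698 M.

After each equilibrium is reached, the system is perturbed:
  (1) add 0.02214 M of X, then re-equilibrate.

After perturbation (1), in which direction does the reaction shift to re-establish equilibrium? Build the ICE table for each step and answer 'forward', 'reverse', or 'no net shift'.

Q₀ = 3.08 vs Keq = 3.197 ⇒ Q<K, forward
Step 1:
                   X          B
  Initial    0.02175    0.06698
  Change  -6.0871e-04 6.0871e-04
  Equil      0.02114    0.06759
  solve Keq expr → x = 6.0871e-04; check Q = 3.197
Then add 0.02214 M of X.
Step 2:
                   X          B
  Initial    0.04328    0.06759
  Change    -0.01686    0.01686
  Equil      0.02642    0.08445
  solve Keq expr → x = 0.01686; check Q = 3.197

Direction: forward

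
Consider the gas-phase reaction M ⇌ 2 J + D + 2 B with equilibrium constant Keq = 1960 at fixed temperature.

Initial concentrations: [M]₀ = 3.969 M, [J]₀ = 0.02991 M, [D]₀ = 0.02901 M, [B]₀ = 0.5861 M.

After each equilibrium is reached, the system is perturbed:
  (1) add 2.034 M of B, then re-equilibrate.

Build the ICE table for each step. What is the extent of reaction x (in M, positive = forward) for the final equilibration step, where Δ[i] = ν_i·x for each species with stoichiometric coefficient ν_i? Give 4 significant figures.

x = -0.2483 M

Q₀ = 2.2462e-06 vs Keq = 1960 ⇒ Q<K, forward
Step 1:
                   M          J          D          B
  I            3.969    0.02991    0.02901     0.5861
  C           -2.642      5.285      2.642      5.285
  E            1.327      5.315      2.671      5.871
  solve Keq expr → x = 2.642; check Q = 1960
Then add 2.034 M of B.
Step 2:
                   M          J          D          B
  I            1.327      5.315      2.671      7.905
  C           0.2483    -0.4965    -0.2483    -0.4965
  E            1.575      4.818      2.423      7.408
  solve Keq expr → x = -0.2483; check Q = 1960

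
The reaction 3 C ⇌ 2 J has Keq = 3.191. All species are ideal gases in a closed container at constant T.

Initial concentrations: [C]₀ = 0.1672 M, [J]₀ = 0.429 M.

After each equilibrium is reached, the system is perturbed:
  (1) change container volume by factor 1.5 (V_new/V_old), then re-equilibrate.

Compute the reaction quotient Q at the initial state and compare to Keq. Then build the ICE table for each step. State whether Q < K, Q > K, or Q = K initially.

Q₀ = 39.37; Q > K (proceeds reverse)

Q₀ = 39.37 vs Keq = 3.191 ⇒ Q>K, reverse
Step 1:
                    C           J
  init         0.1672       0.429
  Δ            0.1545      -0.103
  eq           0.3217       0.326
  solve Keq expr → x = -0.05151; check Q = 3.191
Then change container volume by factor 1.5 (V_new/V_old).
Step 2:
                    C           J
  init         0.2145      0.2173
  Δ           0.02059    -0.01373
  eq           0.2351      0.2036
  solve Keq expr → x = -0.006863; check Q = 3.191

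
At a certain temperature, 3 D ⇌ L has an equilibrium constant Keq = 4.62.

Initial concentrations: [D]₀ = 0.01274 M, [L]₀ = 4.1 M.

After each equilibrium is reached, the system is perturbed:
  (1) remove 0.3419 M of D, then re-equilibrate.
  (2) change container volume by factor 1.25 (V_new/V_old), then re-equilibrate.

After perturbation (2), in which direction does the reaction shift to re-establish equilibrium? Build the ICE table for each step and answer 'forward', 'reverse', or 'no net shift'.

Q₀ = 1.9828e+06 vs Keq = 4.62 ⇒ Q>K, reverse
Step 1:
                    D           L
  Initial     0.01274         4.1
  Change       0.9236     -0.3079
  Equil        0.9363       3.792
  solve Keq expr → x = -0.3079; check Q = 4.62
Then remove 0.3419 M of D.
Step 2:
                    D           L
  Initial      0.5944       3.792
  Change       0.3327     -0.1109
  Equil        0.9271       3.681
  solve Keq expr → x = -0.1109; check Q = 4.62
Then change container volume by factor 1.25 (V_new/V_old).
Step 3:
                    D           L
  Initial      0.7417       2.945
  Change       0.1152     -0.0384
  Equil        0.8569       2.907
  solve Keq expr → x = -0.0384; check Q = 4.62

Direction: reverse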